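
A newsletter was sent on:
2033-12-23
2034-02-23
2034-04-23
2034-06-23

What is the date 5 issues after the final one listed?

2035-04-23

Gaps: 62, 59, 61 days — not constant. Every event is on the 23rd of the month.
Pattern: the 23rd of every 2 months.
August 2034: 2034-08-23.
October 2034: 2034-10-23.
December 2034: 2034-12-23.
Next: February 2035 → 2035-02-23.
Next: April 2035 → 2035-04-23.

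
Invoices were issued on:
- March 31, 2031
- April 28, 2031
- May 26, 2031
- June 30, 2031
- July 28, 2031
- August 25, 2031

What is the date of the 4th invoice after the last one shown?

All Mondays; the gaps (28, 28, 35, 28, 28) vary with month length.
This is the last Monday of each month.
Last Monday of September 2031: September 29, 2031.
October 2031 ends with Monday October 27, 2031.
Last Monday of November 2031: November 24, 2031.
Last Monday of December 2031: December 29, 2031.

December 29, 2031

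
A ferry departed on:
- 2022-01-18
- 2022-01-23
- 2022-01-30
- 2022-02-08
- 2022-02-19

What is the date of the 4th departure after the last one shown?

Gaps: 5, 7, 9, 11 days — each gap is 2 larger than the previous one.
Next gap: 13 days. 2022-02-19 + 13 days = 2022-03-04.
Next gap: 15 days. 2022-03-04 + 15 days = 2022-03-19.
Next gap: 17 days. 2022-03-19 + 17 days = 2022-04-05.
Next gap: 19 days. 2022-04-05 + 19 days = 2022-04-24.

2022-04-24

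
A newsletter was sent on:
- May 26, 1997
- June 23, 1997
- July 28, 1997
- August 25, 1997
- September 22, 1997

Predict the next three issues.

Gaps: 28, 35, 28, 28 days — a mix of 28 and 35. Every date is a Monday.
Each is the 4th Monday of its month.
4th Monday of October 1997: October 27, 1997.
November 1997 — 4th Monday is November 24, 1997.
4th Monday of December 1997: December 22, 1997.

October 27, 1997; November 24, 1997; December 22, 1997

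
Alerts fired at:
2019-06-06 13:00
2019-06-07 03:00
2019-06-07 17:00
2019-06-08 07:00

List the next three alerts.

2019-06-08 21:00, 2019-06-09 11:00, 2019-06-10 01:00

The interval is a steady 14 hours (14, 14, 14).
2019-06-08 07:00 + 14 h = 2019-06-08 21:00.
2019-06-08 21:00 + 14 h = 2019-06-09 11:00.
2019-06-09 11:00 + 14 h = 2019-06-10 01:00.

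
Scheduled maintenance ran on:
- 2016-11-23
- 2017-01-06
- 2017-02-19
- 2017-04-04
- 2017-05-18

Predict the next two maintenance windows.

Gaps between consecutive events: 44, 44, 44, 44 days — a constant 44-day interval.
2017-05-18 + 44 days = 2017-07-01.
2017-07-01 + 44 days = 2017-08-14.

2017-07-01, 2017-08-14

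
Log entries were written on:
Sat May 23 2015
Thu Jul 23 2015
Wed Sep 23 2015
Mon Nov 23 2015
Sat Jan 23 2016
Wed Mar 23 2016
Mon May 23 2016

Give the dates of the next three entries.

Each date is the 23rd; the gaps (61, 62, 61, 61, 60, 61) track the month lengths.
The rule is the 23rd of every 2 months.
July 2016: Sat Jul 23 2016.
Next: September 2016 → Fri Sep 23 2016.
Next: November 2016 → Wed Nov 23 2016.

Sat Jul 23 2016, Fri Sep 23 2016, Wed Nov 23 2016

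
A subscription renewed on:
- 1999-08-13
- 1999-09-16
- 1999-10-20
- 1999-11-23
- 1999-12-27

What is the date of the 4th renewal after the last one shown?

2000-05-11

Gaps between consecutive events: 34, 34, 34, 34 days — a constant 34-day interval.
1999-12-27 + 34 days = 2000-01-30.
2000-01-30 + 34 days = 2000-03-04.
2000-03-04 + 34 days = 2000-04-07.
2000-04-07 + 34 days = 2000-05-11.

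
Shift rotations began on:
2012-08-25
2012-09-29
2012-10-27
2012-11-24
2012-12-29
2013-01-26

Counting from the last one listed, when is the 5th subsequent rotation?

2013-06-29

All Saturdays; the gaps (35, 28, 28, 35, 28) vary with month length.
This is the last Saturday of each month.
Last Saturday of February 2013: 2013-02-23.
March 2013 ends with Saturday 2013-03-30.
April 2013 ends with Saturday 2013-04-27.
May 2013 ends with Saturday 2013-05-25.
June 2013 ends with Saturday 2013-06-29.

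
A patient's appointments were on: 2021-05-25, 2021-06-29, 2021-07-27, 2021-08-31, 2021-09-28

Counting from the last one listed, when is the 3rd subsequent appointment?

2021-12-28

Every date is a Tuesday; gaps 35, 28, 35, 28 days.
Each is the last Tuesday of its month (at least one falls on the 29th or later, ruling out '4th Tuesday').
October 2021 ends with Tuesday 2021-10-26.
November 2021 ends with Tuesday 2021-11-30.
Last Tuesday of December 2021: 2021-12-28.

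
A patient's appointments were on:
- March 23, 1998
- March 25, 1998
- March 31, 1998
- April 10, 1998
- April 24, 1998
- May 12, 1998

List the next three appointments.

June 3, 1998; June 29, 1998; July 29, 1998

Gaps: 2, 6, 10, 14, 18 days — each gap is 4 larger than the previous one.
Next gap: 22 days. May 12, 1998 + 22 days = June 3, 1998.
Next gap: 26 days. June 3, 1998 + 26 days = June 29, 1998.
Next gap: 30 days. June 29, 1998 + 30 days = July 29, 1998.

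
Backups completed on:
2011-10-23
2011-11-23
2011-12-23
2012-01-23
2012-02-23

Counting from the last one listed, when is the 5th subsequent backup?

Gaps: 31, 30, 31, 31 days — not constant. Every event is on the 23rd of the month.
Pattern: the 23rd of each month.
March 2012: 2012-03-23.
Next: April 2012 → 2012-04-23.
Next: May 2012 → 2012-05-23.
June 2012: 2012-06-23.
July 2012: 2012-07-23.

2012-07-23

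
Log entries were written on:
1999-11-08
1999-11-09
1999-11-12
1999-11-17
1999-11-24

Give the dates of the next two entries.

Gaps: 1, 3, 5, 7 days — each gap is 2 larger than the previous one.
Next gap: 9 days. 1999-11-24 + 9 days = 1999-12-03.
Next gap: 11 days. 1999-12-03 + 11 days = 1999-12-14.

1999-12-03, 1999-12-14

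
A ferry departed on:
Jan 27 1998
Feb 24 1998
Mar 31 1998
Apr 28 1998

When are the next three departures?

May 26 1998, Jun 30 1998, Jul 28 1998

These are Tuesdays with 28, 35, 28-day gaps.
Each is the final Tuesday of its month — Mar 31 1998 is past the 28th, so '4th Tuesday' doesn't fit.
May 1998 ends with Tuesday May 26 1998.
June 1998 ends with Tuesday Jun 30 1998.
July 1998 ends with Tuesday Jul 28 1998.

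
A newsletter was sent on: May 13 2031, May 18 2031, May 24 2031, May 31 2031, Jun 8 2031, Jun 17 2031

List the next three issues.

Jun 27 2031, Jul 8 2031, Jul 20 2031

The spacing grows by 1 each time: 5, 6, 7, 8, 9 days.
Next gap: 10 days. Jun 17 2031 + 10 days = Jun 27 2031.
Next gap: 11 days. Jun 27 2031 + 11 days = Jul 8 2031.
Next gap: 12 days. Jul 8 2031 + 12 days = Jul 20 2031.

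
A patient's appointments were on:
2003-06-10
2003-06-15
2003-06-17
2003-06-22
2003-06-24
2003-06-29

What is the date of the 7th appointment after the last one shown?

The gap pattern 5, 2, 5, 2, 5 repeats every 2 events.
These are the Tuesdays and Sundays of each week.
Next Tuesday: 2003-07-01.
Next Sunday: 2003-07-06.
Next Tuesday: 2003-07-08.
Next Sunday: 2003-07-13.
The following Tuesday is 2003-07-15.
Next Sunday: 2003-07-20.
Next Tuesday: 2003-07-22.

2003-07-22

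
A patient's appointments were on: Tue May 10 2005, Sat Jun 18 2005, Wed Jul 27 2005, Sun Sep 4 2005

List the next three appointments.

The spacing is 39, 39, 39 days — always 39 days.
Sun Sep 4 2005 + 39 days = Thu Oct 13 2005.
Thu Oct 13 2005 + 39 days = Mon Nov 21 2005.
Mon Nov 21 2005 + 39 days = Fri Dec 30 2005.

Thu Oct 13 2005, Mon Nov 21 2005, Fri Dec 30 2005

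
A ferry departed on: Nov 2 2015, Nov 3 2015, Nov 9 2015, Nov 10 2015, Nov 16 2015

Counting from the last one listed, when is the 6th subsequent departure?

The gap pattern 1, 6, 1, 6 repeats every 2 events.
These are the Mondays and Tuesdays of each week.
Next Tuesday: Nov 17 2015.
The following Monday is Nov 23 2015.
Next Tuesday: Nov 24 2015.
The following Monday is Nov 30 2015.
The following Tuesday is Dec 1 2015.
Next Monday: Dec 7 2015.

Dec 7 2015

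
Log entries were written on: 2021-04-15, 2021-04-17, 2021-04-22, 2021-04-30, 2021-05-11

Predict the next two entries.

The spacing grows by 3 each time: 2, 5, 8, 11 days.
Next gap: 14 days. 2021-05-11 + 14 days = 2021-05-25.
Next gap: 17 days. 2021-05-25 + 17 days = 2021-06-11.

2021-05-25, 2021-06-11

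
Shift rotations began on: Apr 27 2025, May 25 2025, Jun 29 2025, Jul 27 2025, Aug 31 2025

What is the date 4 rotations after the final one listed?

These are Sundays with 28, 35, 28, 35-day gaps.
Each is the final Sunday of its month — Jun 29 2025 is past the 28th, so '4th Sunday' doesn't fit.
September 2025 ends with Sunday Sep 28 2025.
Last Sunday of October 2025: Oct 26 2025.
November 2025 ends with Sunday Nov 30 2025.
Last Sunday of December 2025: Dec 28 2025.

Dec 28 2025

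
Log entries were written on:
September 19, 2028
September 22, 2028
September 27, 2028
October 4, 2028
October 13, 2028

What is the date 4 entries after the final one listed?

The spacing grows by 2 each time: 3, 5, 7, 9 days.
Next gap: 11 days. October 13, 2028 + 11 days = October 24, 2028.
Next gap: 13 days. October 24, 2028 + 13 days = November 6, 2028.
Next gap: 15 days. November 6, 2028 + 15 days = November 21, 2028.
Next gap: 17 days. November 21, 2028 + 17 days = December 8, 2028.

December 8, 2028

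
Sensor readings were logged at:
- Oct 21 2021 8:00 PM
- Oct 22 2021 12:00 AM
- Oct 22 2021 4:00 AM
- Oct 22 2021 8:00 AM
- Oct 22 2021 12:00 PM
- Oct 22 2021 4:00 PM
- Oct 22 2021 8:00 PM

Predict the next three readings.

Oct 23 2021 12:00 AM, Oct 23 2021 4:00 AM, Oct 23 2021 8:00 AM

Gaps: 4, 4, 4, 4, 4, 4 hours — each event is 4 hours after the previous one.
Oct 22 2021 8:00 PM + 4 h = Oct 23 2021 12:00 AM.
Oct 23 2021 12:00 AM + 4 h = Oct 23 2021 4:00 AM.
Oct 23 2021 4:00 AM + 4 h = Oct 23 2021 8:00 AM.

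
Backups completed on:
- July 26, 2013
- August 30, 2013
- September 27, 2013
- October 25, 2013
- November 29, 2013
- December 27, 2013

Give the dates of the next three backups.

All Fridays; the gaps (35, 28, 28, 35, 28) vary with month length.
This is the last Friday of each month.
January 2014 ends with Friday January 31, 2014.
Last Friday of February 2014: February 28, 2014.
Last Friday of March 2014: March 28, 2014.

January 31, 2014; February 28, 2014; March 28, 2014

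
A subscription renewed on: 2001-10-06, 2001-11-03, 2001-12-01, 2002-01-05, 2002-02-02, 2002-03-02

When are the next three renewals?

Gaps: 28, 28, 35, 28, 28 days — a mix of 28 and 35. Every date is a Saturday.
Each is the 1st Saturday of its month.
April 2002 — 1st Saturday is 2002-04-06.
1st Saturday of May 2002: 2002-05-04.
1st Saturday of June 2002: 2002-06-01.

2002-04-06, 2002-05-04, 2002-06-01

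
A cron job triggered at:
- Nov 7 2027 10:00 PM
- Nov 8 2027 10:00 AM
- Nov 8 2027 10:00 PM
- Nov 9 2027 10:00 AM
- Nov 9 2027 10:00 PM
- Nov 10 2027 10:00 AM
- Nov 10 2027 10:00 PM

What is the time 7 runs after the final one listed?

Gaps: 12, 12, 12, 12, 12, 12 hours — each event is 12 hours after the previous one.
Nov 10 2027 10:00 PM + 12 h = Nov 11 2027 10:00 AM.
Nov 11 2027 10:00 AM + 12 h = Nov 11 2027 10:00 PM.
Nov 11 2027 10:00 PM + 12 h = Nov 12 2027 10:00 AM.
Nov 12 2027 10:00 AM + 12 h = Nov 12 2027 10:00 PM.
Nov 12 2027 10:00 PM + 12 h = Nov 13 2027 10:00 AM.
Nov 13 2027 10:00 AM + 12 h = Nov 13 2027 10:00 PM.
Nov 13 2027 10:00 PM + 12 h = Nov 14 2027 10:00 AM.

Nov 14 2027 10:00 AM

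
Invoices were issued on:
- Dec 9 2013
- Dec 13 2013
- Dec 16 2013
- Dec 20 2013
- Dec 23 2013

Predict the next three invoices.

Gaps: 4, 3, 4, 3 days — not constant, but cyclic with period 2.
The events fall on every Monday and Friday.
Next Friday: Dec 27 2013.
Next Monday: Dec 30 2013.
Next Friday: Jan 3 2014.

Dec 27 2013, Dec 30 2013, Jan 3 2014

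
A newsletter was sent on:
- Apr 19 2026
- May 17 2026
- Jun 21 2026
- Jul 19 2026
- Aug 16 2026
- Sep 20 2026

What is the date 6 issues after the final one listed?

Mar 21 2027

All dates are Sundays, 28, 35, 28, 28, 35 days apart.
Specifically, the 3rd Sunday of each month.
3rd Sunday of October 2026: Oct 18 2026.
3rd Sunday of November 2026: Nov 15 2026.
3rd Sunday of December 2026: Dec 20 2026.
January 2027 — 3rd Sunday is Jan 17 2027.
3rd Sunday of February 2027: Feb 21 2027.
3rd Sunday of March 2027: Mar 21 2027.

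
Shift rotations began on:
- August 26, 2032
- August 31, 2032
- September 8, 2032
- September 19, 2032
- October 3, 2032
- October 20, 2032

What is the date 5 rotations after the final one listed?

February 27, 2033

Gaps: 5, 8, 11, 14, 17 days — each gap is 3 larger than the previous one.
Next gap: 20 days. October 20, 2032 + 20 days = November 9, 2032.
Next gap: 23 days. November 9, 2032 + 23 days = December 2, 2032.
Next gap: 26 days. December 2, 2032 + 26 days = December 28, 2032.
Next gap: 29 days. December 28, 2032 + 29 days = January 26, 2033.
Next gap: 32 days. January 26, 2033 + 32 days = February 27, 2033.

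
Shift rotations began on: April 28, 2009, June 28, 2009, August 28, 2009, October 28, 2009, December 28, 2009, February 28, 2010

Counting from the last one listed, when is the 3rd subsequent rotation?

August 28, 2010

The day-of-month is always 28 (61, 61, 61, 61, 62 days between events).
So this recurs on the 28th of every 2 months.
Next: April 2010 → April 28, 2010.
Next: June 2010 → June 28, 2010.
Next: August 2010 → August 28, 2010.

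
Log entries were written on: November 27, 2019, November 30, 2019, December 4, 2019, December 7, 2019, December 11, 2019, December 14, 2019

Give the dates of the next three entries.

The gap pattern 3, 4, 3, 4, 3 repeats every 2 events.
These are the Wednesdays and Saturdays of each week.
Next Wednesday: December 18, 2019.
The following Saturday is December 21, 2019.
Next Wednesday: December 25, 2019.

December 18, 2019; December 21, 2019; December 25, 2019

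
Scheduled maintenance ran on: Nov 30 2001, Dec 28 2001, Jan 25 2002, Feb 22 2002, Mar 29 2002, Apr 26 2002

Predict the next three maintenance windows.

All Fridays; the gaps (28, 28, 28, 35, 28) vary with month length.
This is the last Friday of each month.
Last Friday of May 2002: May 31 2002.
Last Friday of June 2002: Jun 28 2002.
July 2002 ends with Friday Jul 26 2002.

May 31 2002, Jun 28 2002, Jul 26 2002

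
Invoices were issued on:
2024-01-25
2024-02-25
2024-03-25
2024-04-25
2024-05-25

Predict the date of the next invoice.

2024-06-25

The day-of-month is always 25 (31, 29, 31, 30 days between events).
So this recurs on the 25th of each month.
Next: June 2024 → 2024-06-25.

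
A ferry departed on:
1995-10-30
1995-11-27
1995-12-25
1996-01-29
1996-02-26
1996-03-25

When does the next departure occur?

All Mondays; the gaps (28, 28, 35, 28, 28) vary with month length.
This is the last Monday of each month.
Last Monday of April 1996: 1996-04-29.

1996-04-29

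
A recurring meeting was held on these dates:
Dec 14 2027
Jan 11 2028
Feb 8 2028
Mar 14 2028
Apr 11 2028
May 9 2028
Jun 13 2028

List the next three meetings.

These are Tuesdays at 28- or 35-day spacing (28, 28, 35, 28, 28, 35).
The pattern: 2nd Tuesday of the month.
2nd Tuesday of July 2028: Jul 11 2028.
August 2028 — 2nd Tuesday is Aug 8 2028.
2nd Tuesday of September 2028: Sep 12 2028.

Jul 11 2028, Aug 8 2028, Sep 12 2028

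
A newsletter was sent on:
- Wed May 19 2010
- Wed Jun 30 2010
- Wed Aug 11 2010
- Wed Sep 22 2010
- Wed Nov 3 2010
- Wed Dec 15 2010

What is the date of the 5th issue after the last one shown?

Wed Jul 13 2011

The spacing is 42, 42, 42, 42, 42 days — always 42 days.
Wed Dec 15 2010 + 42 days = Wed Jan 26 2011.
Wed Jan 26 2011 + 42 days = Wed Mar 9 2011.
Wed Mar 9 2011 + 42 days = Wed Apr 20 2011.
Wed Apr 20 2011 + 42 days = Wed Jun 1 2011.
Wed Jun 1 2011 + 42 days = Wed Jul 13 2011.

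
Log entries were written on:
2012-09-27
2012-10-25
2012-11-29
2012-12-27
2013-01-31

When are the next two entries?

2013-02-28, 2013-03-28

These are Thursdays with 28, 35, 28, 35-day gaps.
Each is the final Thursday of its month — 2012-11-29 is past the 28th, so '4th Thursday' doesn't fit.
February 2013 ends with Thursday 2013-02-28.
March 2013 ends with Thursday 2013-03-28.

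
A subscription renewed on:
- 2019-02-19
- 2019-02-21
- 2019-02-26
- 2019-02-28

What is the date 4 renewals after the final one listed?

2019-03-14

Gaps: 2, 5, 2 days — not constant, but cyclic with period 2.
The events fall on every Tuesday and Thursday.
Next Tuesday: 2019-03-05.
The following Thursday is 2019-03-07.
The following Tuesday is 2019-03-12.
Next Thursday: 2019-03-14.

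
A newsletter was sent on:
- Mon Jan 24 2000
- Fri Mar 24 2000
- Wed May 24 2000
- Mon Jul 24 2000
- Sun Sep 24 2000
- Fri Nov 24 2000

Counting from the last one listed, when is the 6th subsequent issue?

Each date is the 24th; the gaps (60, 61, 61, 62, 61) track the month lengths.
The rule is the 24th of every 2 months.
January 2001: Wed Jan 24 2001.
March 2001: Sat Mar 24 2001.
May 2001: Thu May 24 2001.
July 2001: Tue Jul 24 2001.
September 2001: Mon Sep 24 2001.
November 2001: Sat Nov 24 2001.

Sat Nov 24 2001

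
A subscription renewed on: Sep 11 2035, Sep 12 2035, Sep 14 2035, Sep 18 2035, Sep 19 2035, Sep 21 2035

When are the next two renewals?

Sep 25 2035, Sep 26 2035

The gap pattern 1, 2, 4, 1, 2 repeats every 3 events.
These are the Tuesdays, Wednesdays and Fridays of each week.
Next Tuesday: Sep 25 2035.
Next Wednesday: Sep 26 2035.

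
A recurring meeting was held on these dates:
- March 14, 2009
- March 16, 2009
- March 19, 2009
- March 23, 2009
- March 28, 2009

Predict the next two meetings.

Gaps: 2, 3, 4, 5 days — each gap is 1 larger than the previous one.
Next gap: 6 days. March 28, 2009 + 6 days = April 3, 2009.
Next gap: 7 days. April 3, 2009 + 7 days = April 10, 2009.

April 3, 2009; April 10, 2009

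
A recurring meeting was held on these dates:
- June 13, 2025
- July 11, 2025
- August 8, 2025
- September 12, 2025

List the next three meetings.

October 10, 2025; November 14, 2025; December 12, 2025

All dates are Fridays, 28, 28, 35 days apart.
Specifically, the 2nd Friday of each month.
2nd Friday of October 2025: October 10, 2025.
November 2025 — 2nd Friday is November 14, 2025.
2nd Friday of December 2025: December 12, 2025.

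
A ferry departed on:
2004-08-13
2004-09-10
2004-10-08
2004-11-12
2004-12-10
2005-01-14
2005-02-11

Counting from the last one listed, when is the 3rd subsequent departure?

All dates are Fridays, 28, 28, 35, 28, 35, 28 days apart.
Specifically, the 2nd Friday of each month.
March 2005 — 2nd Friday is 2005-03-11.
2nd Friday of April 2005: 2005-04-08.
May 2005 — 2nd Friday is 2005-05-13.

2005-05-13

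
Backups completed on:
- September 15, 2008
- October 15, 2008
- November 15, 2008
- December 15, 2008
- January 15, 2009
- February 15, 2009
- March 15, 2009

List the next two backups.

The day-of-month is always 15 (30, 31, 30, 31, 31, 28 days between events).
So this recurs on the 15th of each month.
Next: April 2009 → April 15, 2009.
Next: May 2009 → May 15, 2009.

April 15, 2009; May 15, 2009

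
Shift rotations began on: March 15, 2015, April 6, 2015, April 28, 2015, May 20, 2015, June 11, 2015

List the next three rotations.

The spacing is 22, 22, 22, 22 days — always 22 days.
June 11, 2015 + 22 days = July 3, 2015.
July 3, 2015 + 22 days = July 25, 2015.
July 25, 2015 + 22 days = August 16, 2015.

July 3, 2015; July 25, 2015; August 16, 2015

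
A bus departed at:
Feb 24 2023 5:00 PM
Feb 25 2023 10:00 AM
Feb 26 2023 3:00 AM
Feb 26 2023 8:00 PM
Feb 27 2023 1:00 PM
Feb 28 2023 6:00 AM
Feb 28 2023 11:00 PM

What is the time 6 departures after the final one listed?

Mar 5 2023 5:00 AM

Spacing: 17, 17, 17, 17, 17, 17 h — constant 17 h.
Feb 28 2023 11:00 PM + 17 h = Mar 1 2023 4:00 PM.
Mar 1 2023 4:00 PM + 17 h = Mar 2 2023 9:00 AM.
Mar 2 2023 9:00 AM + 17 h = Mar 3 2023 2:00 AM.
Mar 3 2023 2:00 AM + 17 h = Mar 3 2023 7:00 PM.
Mar 3 2023 7:00 PM + 17 h = Mar 4 2023 12:00 PM.
Mar 4 2023 12:00 PM + 17 h = Mar 5 2023 5:00 AM.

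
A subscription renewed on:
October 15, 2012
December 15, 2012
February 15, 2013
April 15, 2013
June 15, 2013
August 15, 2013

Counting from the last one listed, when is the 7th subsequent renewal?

October 15, 2014

Each date is the 15th; the gaps (61, 62, 59, 61, 61) track the month lengths.
The rule is the 15th of every 2 months.
October 2013: October 15, 2013.
Next: December 2013 → December 15, 2013.
Next: February 2014 → February 15, 2014.
Next: April 2014 → April 15, 2014.
Next: June 2014 → June 15, 2014.
August 2014: August 15, 2014.
Next: October 2014 → October 15, 2014.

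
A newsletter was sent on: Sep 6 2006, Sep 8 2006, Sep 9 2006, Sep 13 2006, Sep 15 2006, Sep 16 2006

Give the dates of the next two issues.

Every event lands on a Wednesday or Friday or Saturday (gaps cycle 2, 1, 4, 2, 1).
So the schedule is: every Wednesday, Friday and Saturday.
Next Wednesday: Sep 20 2006.
The following Friday is Sep 22 2006.

Sep 20 2006, Sep 22 2006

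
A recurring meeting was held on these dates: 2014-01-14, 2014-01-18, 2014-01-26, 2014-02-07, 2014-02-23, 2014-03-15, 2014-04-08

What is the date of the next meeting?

2014-05-06

Intervals are 4, 8, 12, 16, 20, 24 days — an arithmetic progression with common difference 4.
Next gap: 28 days. 2014-04-08 + 28 days = 2014-05-06.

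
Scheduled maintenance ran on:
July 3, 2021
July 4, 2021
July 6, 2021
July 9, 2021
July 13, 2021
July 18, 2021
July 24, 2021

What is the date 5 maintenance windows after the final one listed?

September 7, 2021

Intervals are 1, 2, 3, 4, 5, 6 days — an arithmetic progression with common difference 1.
Next gap: 7 days. July 24, 2021 + 7 days = July 31, 2021.
Next gap: 8 days. July 31, 2021 + 8 days = August 8, 2021.
Next gap: 9 days. August 8, 2021 + 9 days = August 17, 2021.
Next gap: 10 days. August 17, 2021 + 10 days = August 27, 2021.
Next gap: 11 days. August 27, 2021 + 11 days = September 7, 2021.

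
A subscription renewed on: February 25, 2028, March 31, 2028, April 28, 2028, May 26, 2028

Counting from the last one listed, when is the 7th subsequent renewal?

December 29, 2028

These are Fridays with 35, 28, 28-day gaps.
Each is the final Friday of its month — March 31, 2028 is past the 28th, so '4th Friday' doesn't fit.
June 2028 ends with Friday June 30, 2028.
Last Friday of July 2028: July 28, 2028.
Last Friday of August 2028: August 25, 2028.
September 2028 ends with Friday September 29, 2028.
October 2028 ends with Friday October 27, 2028.
November 2028 ends with Friday November 24, 2028.
December 2028 ends with Friday December 29, 2028.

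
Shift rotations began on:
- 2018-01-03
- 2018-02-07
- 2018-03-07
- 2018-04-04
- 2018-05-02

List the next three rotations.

All dates are Wednesdays, 35, 28, 28, 28 days apart.
Specifically, the 1st Wednesday of each month.
1st Wednesday of June 2018: 2018-06-06.
1st Wednesday of July 2018: 2018-07-04.
1st Wednesday of August 2018: 2018-08-01.

2018-06-06, 2018-07-04, 2018-08-01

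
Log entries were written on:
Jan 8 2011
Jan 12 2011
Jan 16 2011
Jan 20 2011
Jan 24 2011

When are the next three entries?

Jan 28 2011, Feb 1 2011, Feb 5 2011

Every event comes 4 days after the last (4, 4, 4, 4).
Jan 24 2011 + 4 days = Jan 28 2011.
Jan 28 2011 + 4 days = Feb 1 2011.
Feb 1 2011 + 4 days = Feb 5 2011.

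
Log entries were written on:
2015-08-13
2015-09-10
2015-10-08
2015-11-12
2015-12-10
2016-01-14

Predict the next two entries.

2016-02-11, 2016-03-10

All dates are Thursdays, 28, 28, 35, 28, 35 days apart.
Specifically, the 2nd Thursday of each month.
February 2016 — 2nd Thursday is 2016-02-11.
March 2016 — 2nd Thursday is 2016-03-10.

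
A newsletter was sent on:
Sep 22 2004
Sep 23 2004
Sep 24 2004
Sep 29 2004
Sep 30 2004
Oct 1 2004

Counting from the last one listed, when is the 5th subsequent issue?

Oct 14 2004

Every event lands on a Wednesday or Thursday or Friday (gaps cycle 1, 1, 5, 1, 1).
So the schedule is: every Wednesday, Thursday and Friday.
The following Wednesday is Oct 6 2004.
The following Thursday is Oct 7 2004.
Next Friday: Oct 8 2004.
The following Wednesday is Oct 13 2004.
The following Thursday is Oct 14 2004.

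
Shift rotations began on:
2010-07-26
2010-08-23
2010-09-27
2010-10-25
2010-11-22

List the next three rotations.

These are Mondays at 28- or 35-day spacing (28, 35, 28, 28).
The pattern: 4th Monday of the month.
December 2010 — 4th Monday is 2010-12-27.
January 2011 — 4th Monday is 2011-01-24.
February 2011 — 4th Monday is 2011-02-28.

2010-12-27, 2011-01-24, 2011-02-28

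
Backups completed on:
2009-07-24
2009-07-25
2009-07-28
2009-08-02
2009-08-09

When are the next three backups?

2009-08-18, 2009-08-29, 2009-09-11

Gaps: 1, 3, 5, 7 days — each gap is 2 larger than the previous one.
Next gap: 9 days. 2009-08-09 + 9 days = 2009-08-18.
Next gap: 11 days. 2009-08-18 + 11 days = 2009-08-29.
Next gap: 13 days. 2009-08-29 + 13 days = 2009-09-11.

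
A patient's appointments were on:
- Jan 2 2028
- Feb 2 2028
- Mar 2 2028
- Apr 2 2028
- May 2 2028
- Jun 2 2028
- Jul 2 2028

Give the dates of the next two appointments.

Aug 2 2028, Sep 2 2028

The day-of-month is always 2 (31, 29, 31, 30, 31, 30 days between events).
So this recurs on the 2nd of each month.
August 2028: Aug 2 2028.
Next: September 2028 → Sep 2 2028.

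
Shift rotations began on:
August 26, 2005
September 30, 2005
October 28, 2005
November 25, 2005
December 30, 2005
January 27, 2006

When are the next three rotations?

February 24, 2006; March 31, 2006; April 28, 2006

Every date is a Friday; gaps 35, 28, 28, 35, 28 days.
Each is the last Friday of its month (at least one falls on the 29th or later, ruling out '4th Friday').
February 2006 ends with Friday February 24, 2006.
Last Friday of March 2006: March 31, 2006.
Last Friday of April 2006: April 28, 2006.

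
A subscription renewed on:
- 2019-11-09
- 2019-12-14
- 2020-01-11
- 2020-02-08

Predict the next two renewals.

All dates are Saturdays, 35, 28, 28 days apart.
Specifically, the 2nd Saturday of each month.
2nd Saturday of March 2020: 2020-03-14.
April 2020 — 2nd Saturday is 2020-04-11.

2020-03-14, 2020-04-11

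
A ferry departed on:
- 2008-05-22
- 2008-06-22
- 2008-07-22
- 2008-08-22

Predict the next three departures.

The day-of-month is always 22 (31, 30, 31 days between events).
So this recurs on the 22nd of each month.
September 2008: 2008-09-22.
Next: October 2008 → 2008-10-22.
Next: November 2008 → 2008-11-22.

2008-09-22, 2008-10-22, 2008-11-22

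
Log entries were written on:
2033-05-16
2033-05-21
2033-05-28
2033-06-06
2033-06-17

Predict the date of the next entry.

The spacing grows by 2 each time: 5, 7, 9, 11 days.
Next gap: 13 days. 2033-06-17 + 13 days = 2033-06-30.

2033-06-30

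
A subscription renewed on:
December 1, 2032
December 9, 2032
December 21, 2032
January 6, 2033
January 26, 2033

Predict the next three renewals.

February 19, 2033; March 19, 2033; April 20, 2033

Intervals are 8, 12, 16, 20 days — an arithmetic progression with common difference 4.
Next gap: 24 days. January 26, 2033 + 24 days = February 19, 2033.
Next gap: 28 days. February 19, 2033 + 28 days = March 19, 2033.
Next gap: 32 days. March 19, 2033 + 32 days = April 20, 2033.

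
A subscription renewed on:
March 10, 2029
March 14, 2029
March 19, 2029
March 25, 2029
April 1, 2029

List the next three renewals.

Gaps: 4, 5, 6, 7 days — each gap is 1 larger than the previous one.
Next gap: 8 days. April 1, 2029 + 8 days = April 9, 2029.
Next gap: 9 days. April 9, 2029 + 9 days = April 18, 2029.
Next gap: 10 days. April 18, 2029 + 10 days = April 28, 2029.

April 9, 2029; April 18, 2029; April 28, 2029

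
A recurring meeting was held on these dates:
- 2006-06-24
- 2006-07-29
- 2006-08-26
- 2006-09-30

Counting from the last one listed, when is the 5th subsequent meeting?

2007-02-24

All Saturdays; the gaps (35, 28, 35) vary with month length.
This is the last Saturday of each month.
October 2006 ends with Saturday 2006-10-28.
November 2006 ends with Saturday 2006-11-25.
Last Saturday of December 2006: 2006-12-30.
January 2007 ends with Saturday 2007-01-27.
Last Saturday of February 2007: 2007-02-24.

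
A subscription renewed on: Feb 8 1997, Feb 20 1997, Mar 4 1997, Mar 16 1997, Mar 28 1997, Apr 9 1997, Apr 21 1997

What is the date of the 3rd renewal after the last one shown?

Every event comes 12 days after the last (12, 12, 12, 12, 12, 12).
Apr 21 1997 + 12 days = May 3 1997.
May 3 1997 + 12 days = May 15 1997.
May 15 1997 + 12 days = May 27 1997.

May 27 1997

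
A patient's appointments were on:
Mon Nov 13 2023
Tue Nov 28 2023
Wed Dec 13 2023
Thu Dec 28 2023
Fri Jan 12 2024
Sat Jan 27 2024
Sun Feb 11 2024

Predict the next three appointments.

Mon Feb 26 2024, Tue Mar 12 2024, Wed Mar 27 2024

The spacing is 15, 15, 15, 15, 15, 15 days — always 15 days.
Sun Feb 11 2024 + 15 days = Mon Feb 26 2024.
Mon Feb 26 2024 + 15 days = Tue Mar 12 2024.
Tue Mar 12 2024 + 15 days = Wed Mar 27 2024.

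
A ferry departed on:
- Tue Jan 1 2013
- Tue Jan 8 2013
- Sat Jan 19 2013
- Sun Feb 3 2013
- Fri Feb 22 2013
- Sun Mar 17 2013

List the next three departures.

Gaps: 7, 11, 15, 19, 23 days — each gap is 4 larger than the previous one.
Next gap: 27 days. Sun Mar 17 2013 + 27 days = Sat Apr 13 2013.
Next gap: 31 days. Sat Apr 13 2013 + 31 days = Tue May 14 2013.
Next gap: 35 days. Tue May 14 2013 + 35 days = Tue Jun 18 2013.

Sat Apr 13 2013, Tue May 14 2013, Tue Jun 18 2013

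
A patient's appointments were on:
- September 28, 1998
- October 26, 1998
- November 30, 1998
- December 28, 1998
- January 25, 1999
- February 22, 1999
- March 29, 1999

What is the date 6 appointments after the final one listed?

All Mondays; the gaps (28, 35, 28, 28, 28, 35) vary with month length.
This is the last Monday of each month.
April 1999 ends with Monday April 26, 1999.
May 1999 ends with Monday May 31, 1999.
Last Monday of June 1999: June 28, 1999.
July 1999 ends with Monday July 26, 1999.
Last Monday of August 1999: August 30, 1999.
Last Monday of September 1999: September 27, 1999.

September 27, 1999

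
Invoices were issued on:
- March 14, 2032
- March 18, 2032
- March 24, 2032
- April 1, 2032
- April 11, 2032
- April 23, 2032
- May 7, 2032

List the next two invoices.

The spacing grows by 2 each time: 4, 6, 8, 10, 12, 14 days.
Next gap: 16 days. May 7, 2032 + 16 days = May 23, 2032.
Next gap: 18 days. May 23, 2032 + 18 days = June 10, 2032.

May 23, 2032; June 10, 2032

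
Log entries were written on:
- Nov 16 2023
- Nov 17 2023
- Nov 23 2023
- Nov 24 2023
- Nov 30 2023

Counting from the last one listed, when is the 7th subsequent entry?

Gaps: 1, 6, 1, 6 days — not constant, but cyclic with period 2.
The events fall on every Thursday and Friday.
Next Friday: Dec 1 2023.
The following Thursday is Dec 7 2023.
Next Friday: Dec 8 2023.
The following Thursday is Dec 14 2023.
Next Friday: Dec 15 2023.
The following Thursday is Dec 21 2023.
Next Friday: Dec 22 2023.

Dec 22 2023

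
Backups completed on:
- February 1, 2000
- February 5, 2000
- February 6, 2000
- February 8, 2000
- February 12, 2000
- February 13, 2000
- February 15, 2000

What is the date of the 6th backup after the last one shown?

February 29, 2000

Gaps: 4, 1, 2, 4, 1, 2 days — not constant, but cyclic with period 3.
The events fall on every Tuesday, Saturday and Sunday.
Next Saturday: February 19, 2000.
Next Sunday: February 20, 2000.
The following Tuesday is February 22, 2000.
The following Saturday is February 26, 2000.
Next Sunday: February 27, 2000.
The following Tuesday is February 29, 2000.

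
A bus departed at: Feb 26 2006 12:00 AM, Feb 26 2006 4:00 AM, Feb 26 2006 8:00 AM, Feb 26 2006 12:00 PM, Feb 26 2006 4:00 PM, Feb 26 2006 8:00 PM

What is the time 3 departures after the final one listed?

Spacing: 4, 4, 4, 4, 4 h — constant 4 h.
Feb 26 2006 8:00 PM + 4 h = Feb 27 2006 12:00 AM.
Feb 27 2006 12:00 AM + 4 h = Feb 27 2006 4:00 AM.
Feb 27 2006 4:00 AM + 4 h = Feb 27 2006 8:00 AM.

Feb 27 2006 8:00 AM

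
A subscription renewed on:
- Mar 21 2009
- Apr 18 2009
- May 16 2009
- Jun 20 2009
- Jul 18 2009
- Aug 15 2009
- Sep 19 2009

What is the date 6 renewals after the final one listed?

All dates are Saturdays, 28, 28, 35, 28, 28, 35 days apart.
Specifically, the 3rd Saturday of each month.
3rd Saturday of October 2009: Oct 17 2009.
3rd Saturday of November 2009: Nov 21 2009.
3rd Saturday of December 2009: Dec 19 2009.
3rd Saturday of January 2010: Jan 16 2010.
February 2010 — 3rd Saturday is Feb 20 2010.
March 2010 — 3rd Saturday is Mar 20 2010.

Mar 20 2010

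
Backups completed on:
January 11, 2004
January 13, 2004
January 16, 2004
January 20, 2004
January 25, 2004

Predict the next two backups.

Gaps: 2, 3, 4, 5 days — each gap is 1 larger than the previous one.
Next gap: 6 days. January 25, 2004 + 6 days = January 31, 2004.
Next gap: 7 days. January 31, 2004 + 7 days = February 7, 2004.

January 31, 2004; February 7, 2004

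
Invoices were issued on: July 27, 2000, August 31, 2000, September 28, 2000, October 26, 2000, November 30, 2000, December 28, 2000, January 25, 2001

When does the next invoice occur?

February 22, 2001

All Thursdays; the gaps (35, 28, 28, 35, 28, 28) vary with month length.
This is the last Thursday of each month.
February 2001 ends with Thursday February 22, 2001.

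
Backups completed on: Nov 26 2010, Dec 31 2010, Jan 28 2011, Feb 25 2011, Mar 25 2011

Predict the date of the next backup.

Apr 29 2011

Every date is a Friday; gaps 35, 28, 28, 28 days.
Each is the last Friday of its month (at least one falls on the 29th or later, ruling out '4th Friday').
April 2011 ends with Friday Apr 29 2011.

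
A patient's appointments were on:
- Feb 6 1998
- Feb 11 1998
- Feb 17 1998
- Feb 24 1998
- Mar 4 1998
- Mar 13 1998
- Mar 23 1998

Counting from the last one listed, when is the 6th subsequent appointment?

Gaps: 5, 6, 7, 8, 9, 10 days — each gap is 1 larger than the previous one.
Next gap: 11 days. Mar 23 1998 + 11 days = Apr 3 1998.
Next gap: 12 days. Apr 3 1998 + 12 days = Apr 15 1998.
Next gap: 13 days. Apr 15 1998 + 13 days = Apr 28 1998.
Next gap: 14 days. Apr 28 1998 + 14 days = May 12 1998.
Next gap: 15 days. May 12 1998 + 15 days = May 27 1998.
Next gap: 16 days. May 27 1998 + 16 days = Jun 12 1998.

Jun 12 1998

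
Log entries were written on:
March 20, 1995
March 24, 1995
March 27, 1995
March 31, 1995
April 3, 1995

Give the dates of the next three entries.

The gap pattern 4, 3, 4, 3 repeats every 2 events.
These are the Mondays and Fridays of each week.
The following Friday is April 7, 1995.
The following Monday is April 10, 1995.
The following Friday is April 14, 1995.

April 7, 1995; April 10, 1995; April 14, 1995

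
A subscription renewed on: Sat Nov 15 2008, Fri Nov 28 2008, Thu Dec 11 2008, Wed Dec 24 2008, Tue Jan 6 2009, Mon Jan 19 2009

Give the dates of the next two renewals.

Gaps between consecutive events: 13, 13, 13, 13, 13 days — a constant 13-day interval.
Mon Jan 19 2009 + 13 days = Sun Feb 1 2009.
Sun Feb 1 2009 + 13 days = Sat Feb 14 2009.

Sun Feb 1 2009, Sat Feb 14 2009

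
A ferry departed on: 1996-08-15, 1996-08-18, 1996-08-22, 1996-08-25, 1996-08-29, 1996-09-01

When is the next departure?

1996-09-05

Every event lands on a Thursday or Sunday (gaps cycle 3, 4, 3, 4, 3).
So the schedule is: every Thursday and Sunday.
Next Thursday: 1996-09-05.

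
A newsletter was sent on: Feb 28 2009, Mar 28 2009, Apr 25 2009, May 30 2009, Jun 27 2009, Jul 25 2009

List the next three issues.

These are Saturdays with 28, 28, 35, 28, 28-day gaps.
Each is the final Saturday of its month — May 30 2009 is past the 28th, so '4th Saturday' doesn't fit.
August 2009 ends with Saturday Aug 29 2009.
September 2009 ends with Saturday Sep 26 2009.
Last Saturday of October 2009: Oct 31 2009.

Aug 29 2009, Sep 26 2009, Oct 31 2009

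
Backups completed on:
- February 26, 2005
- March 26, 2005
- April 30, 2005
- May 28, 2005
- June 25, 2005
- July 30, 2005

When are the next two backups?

Every date is a Saturday; gaps 28, 35, 28, 28, 35 days.
Each is the last Saturday of its month (at least one falls on the 29th or later, ruling out '4th Saturday').
August 2005 ends with Saturday August 27, 2005.
September 2005 ends with Saturday September 24, 2005.

August 27, 2005; September 24, 2005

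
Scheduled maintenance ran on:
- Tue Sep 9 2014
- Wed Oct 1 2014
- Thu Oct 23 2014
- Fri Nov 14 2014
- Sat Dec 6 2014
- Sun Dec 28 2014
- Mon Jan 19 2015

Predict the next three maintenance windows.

Tue Feb 10 2015, Wed Mar 4 2015, Thu Mar 26 2015

Gaps between consecutive events: 22, 22, 22, 22, 22, 22 days — a constant 22-day interval.
Mon Jan 19 2015 + 22 days = Tue Feb 10 2015.
Tue Feb 10 2015 + 22 days = Wed Mar 4 2015.
Wed Mar 4 2015 + 22 days = Thu Mar 26 2015.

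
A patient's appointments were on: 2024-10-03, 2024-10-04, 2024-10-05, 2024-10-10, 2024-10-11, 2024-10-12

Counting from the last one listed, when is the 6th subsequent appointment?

Gaps: 1, 1, 5, 1, 1 days — not constant, but cyclic with period 3.
The events fall on every Thursday, Friday and Saturday.
Next Thursday: 2024-10-17.
The following Friday is 2024-10-18.
Next Saturday: 2024-10-19.
Next Thursday: 2024-10-24.
Next Friday: 2024-10-25.
The following Saturday is 2024-10-26.

2024-10-26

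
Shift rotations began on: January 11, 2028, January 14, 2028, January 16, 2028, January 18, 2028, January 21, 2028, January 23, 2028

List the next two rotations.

The gap pattern 3, 2, 2, 3, 2 repeats every 3 events.
These are the Tuesdays, Fridays and Sundays of each week.
Next Tuesday: January 25, 2028.
The following Friday is January 28, 2028.

January 25, 2028; January 28, 2028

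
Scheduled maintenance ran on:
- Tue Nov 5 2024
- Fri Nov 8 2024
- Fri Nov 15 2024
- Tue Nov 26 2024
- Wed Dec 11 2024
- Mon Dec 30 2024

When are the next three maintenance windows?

Gaps: 3, 7, 11, 15, 19 days — each gap is 4 larger than the previous one.
Next gap: 23 days. Mon Dec 30 2024 + 23 days = Wed Jan 22 2025.
Next gap: 27 days. Wed Jan 22 2025 + 27 days = Tue Feb 18 2025.
Next gap: 31 days. Tue Feb 18 2025 + 31 days = Fri Mar 21 2025.

Wed Jan 22 2025, Tue Feb 18 2025, Fri Mar 21 2025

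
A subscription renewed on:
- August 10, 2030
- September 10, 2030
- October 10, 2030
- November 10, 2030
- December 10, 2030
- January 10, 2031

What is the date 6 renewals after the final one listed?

July 10, 2031

Each date is the 10th; the gaps (31, 30, 31, 30, 31) track the month lengths.
The rule is the 10th of each month.
Next: February 2031 → February 10, 2031.
March 2031: March 10, 2031.
April 2031: April 10, 2031.
May 2031: May 10, 2031.
June 2031: June 10, 2031.
Next: July 2031 → July 10, 2031.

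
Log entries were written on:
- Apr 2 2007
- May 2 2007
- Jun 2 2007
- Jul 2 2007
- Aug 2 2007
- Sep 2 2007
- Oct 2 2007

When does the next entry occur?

Nov 2 2007

Each date is the 2nd; the gaps (30, 31, 30, 31, 31, 30) track the month lengths.
The rule is the 2nd of each month.
November 2007: Nov 2 2007.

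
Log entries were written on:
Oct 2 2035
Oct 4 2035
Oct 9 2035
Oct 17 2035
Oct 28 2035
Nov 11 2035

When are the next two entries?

Nov 28 2035, Dec 18 2035

The spacing grows by 3 each time: 2, 5, 8, 11, 14 days.
Next gap: 17 days. Nov 11 2035 + 17 days = Nov 28 2035.
Next gap: 20 days. Nov 28 2035 + 20 days = Dec 18 2035.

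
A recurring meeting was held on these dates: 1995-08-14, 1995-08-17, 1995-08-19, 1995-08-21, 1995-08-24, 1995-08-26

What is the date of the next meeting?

1995-08-28

The gap pattern 3, 2, 2, 3, 2 repeats every 3 events.
These are the Mondays, Thursdays and Saturdays of each week.
The following Monday is 1995-08-28.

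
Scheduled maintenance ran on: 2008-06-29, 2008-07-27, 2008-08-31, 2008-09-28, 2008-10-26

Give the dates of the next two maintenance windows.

These are Sundays with 28, 35, 28, 28-day gaps.
Each is the final Sunday of its month — 2008-06-29 is past the 28th, so '4th Sunday' doesn't fit.
Last Sunday of November 2008: 2008-11-30.
December 2008 ends with Sunday 2008-12-28.

2008-11-30, 2008-12-28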